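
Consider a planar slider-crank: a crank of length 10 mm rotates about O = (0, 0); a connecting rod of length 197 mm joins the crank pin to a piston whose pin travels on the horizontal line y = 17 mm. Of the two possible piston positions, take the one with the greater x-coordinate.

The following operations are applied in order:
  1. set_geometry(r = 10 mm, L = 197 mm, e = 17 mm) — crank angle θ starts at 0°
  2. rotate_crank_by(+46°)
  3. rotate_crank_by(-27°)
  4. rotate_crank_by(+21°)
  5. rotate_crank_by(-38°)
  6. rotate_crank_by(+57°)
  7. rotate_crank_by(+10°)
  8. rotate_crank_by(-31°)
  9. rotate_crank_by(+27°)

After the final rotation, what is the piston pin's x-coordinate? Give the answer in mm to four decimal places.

201.0662

set_geometry: r = 10 mm, L = 197 mm, e = 17 mm; θ ← 0°
rotate_crank_by(+46°): θ ← 0° +46° = 46°
rotate_crank_by(-27°): θ ← 46° -27° = 19°
rotate_crank_by(+21°): θ ← 19° +21° = 40°
rotate_crank_by(-38°): θ ← 40° -38° = 2°
rotate_crank_by(+57°): θ ← 2° +57° = 59°
rotate_crank_by(+10°): θ ← 59° +10° = 69°
rotate_crank_by(-31°): θ ← 69° -31° = 38°
rotate_crank_by(+27°): θ ← 38° +27° = 65°
crank pin P = (r cos θ, r sin θ) = (4.226183, 9.063078)
h = r sin θ − e = 9.063078 − 17 = -7.936922
x = r cos θ + √(L² − h²) = 4.226183 + √(38809.0 − 62.9947) = 4.226183 + 196.840050 = 201.066233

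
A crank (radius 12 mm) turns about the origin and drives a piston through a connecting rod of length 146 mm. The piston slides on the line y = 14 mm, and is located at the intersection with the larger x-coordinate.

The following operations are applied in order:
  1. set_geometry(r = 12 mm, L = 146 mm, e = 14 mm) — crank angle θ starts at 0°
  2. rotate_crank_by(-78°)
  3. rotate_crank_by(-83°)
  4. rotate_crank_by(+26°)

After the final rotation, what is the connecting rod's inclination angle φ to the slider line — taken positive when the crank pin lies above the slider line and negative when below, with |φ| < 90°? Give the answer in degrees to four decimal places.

-8.8593

set_geometry: r = 12 mm, L = 146 mm, e = 14 mm; θ ← 0°
rotate_crank_by(-78°): θ ← 0° -78° = -78°
rotate_crank_by(-83°): θ ← -78° -83° = -161°
rotate_crank_by(+26°): θ ← -161° +26° = -135°
crank pin P = (r cos θ, r sin θ) = (-8.485281, -8.485281)
h = r sin θ − e = -8.485281 − 14 = -22.485281
sin φ = h / L = -22.485281 / 146 = -0.15400878
φ = arcsin(-0.15400878) = -8.859313°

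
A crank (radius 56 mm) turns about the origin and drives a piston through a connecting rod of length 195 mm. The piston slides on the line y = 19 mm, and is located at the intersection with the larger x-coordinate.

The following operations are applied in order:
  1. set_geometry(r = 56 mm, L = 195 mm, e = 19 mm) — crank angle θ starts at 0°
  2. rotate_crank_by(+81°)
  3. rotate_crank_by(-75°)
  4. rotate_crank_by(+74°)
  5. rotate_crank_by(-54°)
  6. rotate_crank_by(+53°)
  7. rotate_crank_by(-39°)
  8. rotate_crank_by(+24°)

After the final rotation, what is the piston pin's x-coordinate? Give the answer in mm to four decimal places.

217.0151

set_geometry: r = 56 mm, L = 195 mm, e = 19 mm; θ ← 0°
rotate_crank_by(+81°): θ ← 0° +81° = 81°
rotate_crank_by(-75°): θ ← 81° -75° = 6°
rotate_crank_by(+74°): θ ← 6° +74° = 80°
rotate_crank_by(-54°): θ ← 80° -54° = 26°
rotate_crank_by(+53°): θ ← 26° +53° = 79°
rotate_crank_by(-39°): θ ← 79° -39° = 40°
rotate_crank_by(+24°): θ ← 40° +24° = 64°
crank pin P = (r cos θ, r sin θ) = (24.548784, 50.332467)
h = r sin θ − e = 50.332467 − 19 = 31.332467
x = r cos θ + √(L² − h²) = 24.548784 + √(38025.0 − 981.7235) = 24.548784 + 192.466300 = 217.015084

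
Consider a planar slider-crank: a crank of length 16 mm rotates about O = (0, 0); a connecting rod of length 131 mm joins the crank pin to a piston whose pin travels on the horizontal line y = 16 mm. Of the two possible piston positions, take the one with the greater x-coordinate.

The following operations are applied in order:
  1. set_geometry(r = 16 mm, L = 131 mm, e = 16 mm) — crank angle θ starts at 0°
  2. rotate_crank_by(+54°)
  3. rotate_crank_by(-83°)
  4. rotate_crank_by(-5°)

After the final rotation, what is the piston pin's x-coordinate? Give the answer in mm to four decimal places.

141.8673

set_geometry: r = 16 mm, L = 131 mm, e = 16 mm; θ ← 0°
rotate_crank_by(+54°): θ ← 0° +54° = 54°
rotate_crank_by(-83°): θ ← 54° -83° = -29°
rotate_crank_by(-5°): θ ← -29° -5° = -34°
crank pin P = (r cos θ, r sin θ) = (13.264601, -8.947086)
h = r sin θ − e = -8.947086 − 16 = -24.947086
x = r cos θ + √(L² − h²) = 13.264601 + √(17161.0 − 622.3571) = 13.264601 + 128.602655 = 141.867256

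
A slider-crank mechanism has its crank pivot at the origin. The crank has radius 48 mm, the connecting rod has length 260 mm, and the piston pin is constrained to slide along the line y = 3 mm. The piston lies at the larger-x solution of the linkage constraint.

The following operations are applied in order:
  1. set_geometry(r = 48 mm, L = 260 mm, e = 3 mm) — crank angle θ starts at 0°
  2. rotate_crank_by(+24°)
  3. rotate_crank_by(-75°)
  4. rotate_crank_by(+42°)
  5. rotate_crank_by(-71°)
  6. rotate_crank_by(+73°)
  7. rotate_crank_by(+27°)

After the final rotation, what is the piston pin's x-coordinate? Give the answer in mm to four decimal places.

304.7588

set_geometry: r = 48 mm, L = 260 mm, e = 3 mm; θ ← 0°
rotate_crank_by(+24°): θ ← 0° +24° = 24°
rotate_crank_by(-75°): θ ← 24° -75° = -51°
rotate_crank_by(+42°): θ ← -51° +42° = -9°
rotate_crank_by(-71°): θ ← -9° -71° = -80°
rotate_crank_by(+73°): θ ← -80° +73° = -7°
rotate_crank_by(+27°): θ ← -7° +27° = 20°
crank pin P = (r cos θ, r sin θ) = (45.105246, 16.416967)
h = r sin θ − e = 16.416967 − 3 = 13.416967
x = r cos θ + √(L² − h²) = 45.105246 + √(67600.0 − 180.0150) = 45.105246 + 259.653587 = 304.758832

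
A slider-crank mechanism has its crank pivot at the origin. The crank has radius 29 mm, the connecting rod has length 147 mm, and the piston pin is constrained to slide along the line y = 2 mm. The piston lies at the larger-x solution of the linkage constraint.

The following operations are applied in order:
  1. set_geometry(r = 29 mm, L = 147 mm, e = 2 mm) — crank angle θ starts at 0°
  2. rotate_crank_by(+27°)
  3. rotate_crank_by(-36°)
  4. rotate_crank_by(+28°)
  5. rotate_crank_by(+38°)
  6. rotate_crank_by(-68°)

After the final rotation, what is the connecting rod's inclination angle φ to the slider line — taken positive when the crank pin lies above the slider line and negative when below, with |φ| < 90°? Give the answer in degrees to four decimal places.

set_geometry: r = 29 mm, L = 147 mm, e = 2 mm; θ ← 0°
rotate_crank_by(+27°): θ ← 0° +27° = 27°
rotate_crank_by(-36°): θ ← 27° -36° = -9°
rotate_crank_by(+28°): θ ← -9° +28° = 19°
rotate_crank_by(+38°): θ ← 19° +38° = 57°
rotate_crank_by(-68°): θ ← 57° -68° = -11°
crank pin P = (r cos θ, r sin θ) = (28.467188, -5.533461)
h = r sin θ − e = -5.533461 − 2 = -7.533461
sin φ = h / L = -7.533461 / 147 = -0.05124803
φ = arcsin(-0.05124803) = -2.937583°

-2.9376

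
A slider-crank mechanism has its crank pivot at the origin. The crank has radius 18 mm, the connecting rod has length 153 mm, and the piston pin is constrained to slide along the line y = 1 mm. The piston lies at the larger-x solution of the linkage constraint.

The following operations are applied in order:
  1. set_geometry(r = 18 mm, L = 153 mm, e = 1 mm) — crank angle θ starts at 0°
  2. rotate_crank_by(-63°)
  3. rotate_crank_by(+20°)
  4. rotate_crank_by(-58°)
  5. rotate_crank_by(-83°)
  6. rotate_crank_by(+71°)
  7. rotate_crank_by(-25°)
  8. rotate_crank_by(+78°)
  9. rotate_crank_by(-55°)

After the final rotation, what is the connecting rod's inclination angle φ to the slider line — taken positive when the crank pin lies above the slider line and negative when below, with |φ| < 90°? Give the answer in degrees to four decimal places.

-6.4975

set_geometry: r = 18 mm, L = 153 mm, e = 1 mm; θ ← 0°
rotate_crank_by(-63°): θ ← 0° -63° = -63°
rotate_crank_by(+20°): θ ← -63° +20° = -43°
rotate_crank_by(-58°): θ ← -43° -58° = -101°
rotate_crank_by(-83°): θ ← -101° -83° = -184°
rotate_crank_by(+71°): θ ← -184° +71° = -113°
rotate_crank_by(-25°): θ ← -113° -25° = -138°
rotate_crank_by(+78°): θ ← -138° +78° = -60°
rotate_crank_by(-55°): θ ← -60° -55° = -115°
crank pin P = (r cos θ, r sin θ) = (-7.607129, -16.313540)
h = r sin θ − e = -16.313540 − 1 = -17.313540
sin φ = h / L = -17.313540 / 153 = -0.11316039
φ = arcsin(-0.11316039) = -6.497531°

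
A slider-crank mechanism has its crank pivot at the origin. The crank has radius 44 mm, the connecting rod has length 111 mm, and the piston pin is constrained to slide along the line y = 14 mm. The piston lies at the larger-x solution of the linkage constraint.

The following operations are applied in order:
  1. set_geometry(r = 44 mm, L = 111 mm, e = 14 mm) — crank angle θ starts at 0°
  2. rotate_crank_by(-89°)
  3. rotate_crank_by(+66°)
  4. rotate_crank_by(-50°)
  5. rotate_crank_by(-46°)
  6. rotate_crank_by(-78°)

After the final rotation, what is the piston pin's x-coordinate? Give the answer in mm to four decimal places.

68.9168

set_geometry: r = 44 mm, L = 111 mm, e = 14 mm; θ ← 0°
rotate_crank_by(-89°): θ ← 0° -89° = -89°
rotate_crank_by(+66°): θ ← -89° +66° = -23°
rotate_crank_by(-50°): θ ← -23° -50° = -73°
rotate_crank_by(-46°): θ ← -73° -46° = -119°
rotate_crank_by(-78°): θ ← -119° -78° = -197°
crank pin P = (r cos θ, r sin θ) = (-42.077409, 12.864355)
h = r sin θ − e = 12.864355 − 14 = -1.135645
x = r cos θ + √(L² − h²) = -42.077409 + √(12321.0 − 1.2897) = -42.077409 + 110.994190 = 68.916781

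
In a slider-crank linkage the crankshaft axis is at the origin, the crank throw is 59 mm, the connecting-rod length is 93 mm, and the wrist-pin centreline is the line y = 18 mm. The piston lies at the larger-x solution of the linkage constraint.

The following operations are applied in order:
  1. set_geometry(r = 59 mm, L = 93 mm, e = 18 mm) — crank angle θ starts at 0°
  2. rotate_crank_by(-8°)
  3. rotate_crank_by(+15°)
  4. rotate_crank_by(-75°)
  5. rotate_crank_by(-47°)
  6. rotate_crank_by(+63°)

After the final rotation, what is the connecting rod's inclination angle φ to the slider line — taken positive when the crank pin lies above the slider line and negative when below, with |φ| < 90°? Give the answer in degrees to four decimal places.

-43.9054

set_geometry: r = 59 mm, L = 93 mm, e = 18 mm; θ ← 0°
rotate_crank_by(-8°): θ ← 0° -8° = -8°
rotate_crank_by(+15°): θ ← -8° +15° = 7°
rotate_crank_by(-75°): θ ← 7° -75° = -68°
rotate_crank_by(-47°): θ ← -68° -47° = -115°
rotate_crank_by(+63°): θ ← -115° +63° = -52°
crank pin P = (r cos θ, r sin θ) = (36.324027, -46.492634)
h = r sin θ − e = -46.492634 − 18 = -64.492634
sin φ = h / L = -64.492634 / 93 = -0.69346919
φ = arcsin(-0.69346919) = -43.905356°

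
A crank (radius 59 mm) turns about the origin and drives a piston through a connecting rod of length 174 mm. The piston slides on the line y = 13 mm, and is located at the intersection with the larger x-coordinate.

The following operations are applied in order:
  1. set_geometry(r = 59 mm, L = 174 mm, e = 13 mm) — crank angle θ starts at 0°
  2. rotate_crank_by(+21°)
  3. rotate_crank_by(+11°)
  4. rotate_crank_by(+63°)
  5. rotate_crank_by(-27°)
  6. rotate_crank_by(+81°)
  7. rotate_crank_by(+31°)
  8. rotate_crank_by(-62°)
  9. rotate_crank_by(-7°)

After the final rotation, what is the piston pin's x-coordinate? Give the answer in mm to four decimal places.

147.6910

set_geometry: r = 59 mm, L = 174 mm, e = 13 mm; θ ← 0°
rotate_crank_by(+21°): θ ← 0° +21° = 21°
rotate_crank_by(+11°): θ ← 21° +11° = 32°
rotate_crank_by(+63°): θ ← 32° +63° = 95°
rotate_crank_by(-27°): θ ← 95° -27° = 68°
rotate_crank_by(+81°): θ ← 68° +81° = 149°
rotate_crank_by(+31°): θ ← 149° +31° = 180°
rotate_crank_by(-62°): θ ← 180° -62° = 118°
rotate_crank_by(-7°): θ ← 118° -7° = 111°
crank pin P = (r cos θ, r sin θ) = (-21.143709, 55.081245)
h = r sin θ − e = 55.081245 − 13 = 42.081245
x = r cos θ + √(L² − h²) = -21.143709 + √(30276.0 − 1770.8312) = -21.143709 + 168.834738 = 147.691029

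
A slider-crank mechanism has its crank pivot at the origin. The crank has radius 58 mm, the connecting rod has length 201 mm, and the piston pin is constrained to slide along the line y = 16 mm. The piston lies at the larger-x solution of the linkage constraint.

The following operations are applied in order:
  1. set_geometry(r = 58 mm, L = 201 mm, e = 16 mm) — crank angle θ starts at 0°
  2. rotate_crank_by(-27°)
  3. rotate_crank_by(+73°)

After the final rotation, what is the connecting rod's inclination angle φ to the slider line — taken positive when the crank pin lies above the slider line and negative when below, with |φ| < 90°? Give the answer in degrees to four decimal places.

7.3522

set_geometry: r = 58 mm, L = 201 mm, e = 16 mm; θ ← 0°
rotate_crank_by(-27°): θ ← 0° -27° = -27°
rotate_crank_by(+73°): θ ← -27° +73° = 46°
crank pin P = (r cos θ, r sin θ) = (40.290185, 41.721708)
h = r sin θ − e = 41.721708 − 16 = 25.721708
sin φ = h / L = 25.721708 / 201 = 0.12796870
φ = arcsin(0.12796870) = 7.352227°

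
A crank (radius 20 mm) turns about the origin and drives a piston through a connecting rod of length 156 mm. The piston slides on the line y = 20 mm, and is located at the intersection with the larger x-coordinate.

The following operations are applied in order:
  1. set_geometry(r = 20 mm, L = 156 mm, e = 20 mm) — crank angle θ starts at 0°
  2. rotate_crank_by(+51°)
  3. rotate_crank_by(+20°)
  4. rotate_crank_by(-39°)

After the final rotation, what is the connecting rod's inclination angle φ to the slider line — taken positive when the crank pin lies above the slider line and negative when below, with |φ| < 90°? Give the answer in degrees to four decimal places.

set_geometry: r = 20 mm, L = 156 mm, e = 20 mm; θ ← 0°
rotate_crank_by(+51°): θ ← 0° +51° = 51°
rotate_crank_by(+20°): θ ← 51° +20° = 71°
rotate_crank_by(-39°): θ ← 71° -39° = 32°
crank pin P = (r cos θ, r sin θ) = (16.960962, 10.598385)
h = r sin θ − e = 10.598385 − 20 = -9.401615
sin φ = h / L = -9.401615 / 156 = -0.06026676
φ = arcsin(-0.06026676) = -3.455125°

-3.4551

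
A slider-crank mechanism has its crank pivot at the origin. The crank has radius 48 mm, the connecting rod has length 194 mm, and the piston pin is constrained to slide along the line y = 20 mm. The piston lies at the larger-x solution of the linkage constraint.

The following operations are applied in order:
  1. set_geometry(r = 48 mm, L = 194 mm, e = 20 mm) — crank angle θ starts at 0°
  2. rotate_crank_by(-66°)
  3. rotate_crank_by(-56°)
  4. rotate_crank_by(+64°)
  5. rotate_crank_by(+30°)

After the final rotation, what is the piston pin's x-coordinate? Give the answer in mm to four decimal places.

set_geometry: r = 48 mm, L = 194 mm, e = 20 mm; θ ← 0°
rotate_crank_by(-66°): θ ← 0° -66° = -66°
rotate_crank_by(-56°): θ ← -66° -56° = -122°
rotate_crank_by(+64°): θ ← -122° +64° = -58°
rotate_crank_by(+30°): θ ← -58° +30° = -28°
crank pin P = (r cos θ, r sin θ) = (42.381484, -22.534635)
h = r sin θ − e = -22.534635 − 20 = -42.534635
x = r cos θ + √(L² − h²) = 42.381484 + √(37636.0 − 1809.1952) = 42.381484 + 189.279700 = 231.661184

231.6612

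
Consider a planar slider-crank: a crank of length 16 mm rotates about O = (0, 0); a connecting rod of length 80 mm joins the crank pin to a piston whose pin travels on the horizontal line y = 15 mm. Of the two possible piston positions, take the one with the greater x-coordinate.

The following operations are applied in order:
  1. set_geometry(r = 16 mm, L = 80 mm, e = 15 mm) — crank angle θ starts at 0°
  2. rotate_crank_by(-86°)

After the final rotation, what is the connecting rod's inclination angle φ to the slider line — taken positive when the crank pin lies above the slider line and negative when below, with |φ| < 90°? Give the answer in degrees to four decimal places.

set_geometry: r = 16 mm, L = 80 mm, e = 15 mm; θ ← 0°
rotate_crank_by(-86°): θ ← 0° -86° = -86°
crank pin P = (r cos θ, r sin θ) = (1.116104, -15.961025)
h = r sin θ − e = -15.961025 − 15 = -30.961025
sin φ = h / L = -30.961025 / 80 = -0.38701281
φ = arcsin(-0.38701281) = -22.768755°

-22.7688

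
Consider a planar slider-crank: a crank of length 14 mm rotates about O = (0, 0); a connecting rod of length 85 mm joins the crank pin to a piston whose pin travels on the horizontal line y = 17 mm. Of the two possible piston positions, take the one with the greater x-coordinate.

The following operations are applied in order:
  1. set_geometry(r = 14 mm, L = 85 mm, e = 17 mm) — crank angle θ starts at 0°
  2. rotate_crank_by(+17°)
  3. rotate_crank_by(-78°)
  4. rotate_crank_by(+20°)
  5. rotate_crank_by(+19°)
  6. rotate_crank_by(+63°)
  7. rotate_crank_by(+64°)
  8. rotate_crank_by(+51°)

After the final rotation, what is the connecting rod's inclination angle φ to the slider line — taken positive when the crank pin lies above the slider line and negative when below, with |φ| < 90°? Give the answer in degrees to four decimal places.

set_geometry: r = 14 mm, L = 85 mm, e = 17 mm; θ ← 0°
rotate_crank_by(+17°): θ ← 0° +17° = 17°
rotate_crank_by(-78°): θ ← 17° -78° = -61°
rotate_crank_by(+20°): θ ← -61° +20° = -41°
rotate_crank_by(+19°): θ ← -41° +19° = -22°
rotate_crank_by(+63°): θ ← -22° +63° = 41°
rotate_crank_by(+64°): θ ← 41° +64° = 105°
rotate_crank_by(+51°): θ ← 105° +51° = 156°
crank pin P = (r cos θ, r sin θ) = (-12.789636, 5.694313)
h = r sin θ − e = 5.694313 − 17 = -11.305687
sin φ = h / L = -11.305687 / 85 = -0.13300808
φ = arcsin(-0.13300808) = -7.643453°

-7.6435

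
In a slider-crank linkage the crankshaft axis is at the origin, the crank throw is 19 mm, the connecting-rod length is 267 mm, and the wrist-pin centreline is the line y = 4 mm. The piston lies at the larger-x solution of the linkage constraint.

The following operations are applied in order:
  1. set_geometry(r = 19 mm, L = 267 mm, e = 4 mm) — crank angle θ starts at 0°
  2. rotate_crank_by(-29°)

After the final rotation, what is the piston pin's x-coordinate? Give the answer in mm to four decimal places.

283.2907

set_geometry: r = 19 mm, L = 267 mm, e = 4 mm; θ ← 0°
rotate_crank_by(-29°): θ ← 0° -29° = -29°
crank pin P = (r cos θ, r sin θ) = (16.617774, -9.211383)
h = r sin θ − e = -9.211383 − 4 = -13.211383
x = r cos θ + √(L² − h²) = 16.617774 + √(71289.0 − 174.5406) = 16.617774 + 266.672945 = 283.290719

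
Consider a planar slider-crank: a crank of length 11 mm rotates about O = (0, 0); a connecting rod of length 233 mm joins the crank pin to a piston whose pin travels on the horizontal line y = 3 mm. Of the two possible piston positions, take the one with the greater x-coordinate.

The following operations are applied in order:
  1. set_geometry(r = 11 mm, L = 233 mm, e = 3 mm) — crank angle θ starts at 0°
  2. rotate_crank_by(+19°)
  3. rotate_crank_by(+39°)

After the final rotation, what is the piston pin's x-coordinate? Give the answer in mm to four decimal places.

238.7432

set_geometry: r = 11 mm, L = 233 mm, e = 3 mm; θ ← 0°
rotate_crank_by(+19°): θ ← 0° +19° = 19°
rotate_crank_by(+39°): θ ← 19° +39° = 58°
crank pin P = (r cos θ, r sin θ) = (5.829112, 9.328529)
h = r sin θ − e = 9.328529 − 3 = 6.328529
x = r cos θ + √(L² − h²) = 5.829112 + √(54289.0 − 40.0503) = 5.829112 + 232.914039 = 238.743151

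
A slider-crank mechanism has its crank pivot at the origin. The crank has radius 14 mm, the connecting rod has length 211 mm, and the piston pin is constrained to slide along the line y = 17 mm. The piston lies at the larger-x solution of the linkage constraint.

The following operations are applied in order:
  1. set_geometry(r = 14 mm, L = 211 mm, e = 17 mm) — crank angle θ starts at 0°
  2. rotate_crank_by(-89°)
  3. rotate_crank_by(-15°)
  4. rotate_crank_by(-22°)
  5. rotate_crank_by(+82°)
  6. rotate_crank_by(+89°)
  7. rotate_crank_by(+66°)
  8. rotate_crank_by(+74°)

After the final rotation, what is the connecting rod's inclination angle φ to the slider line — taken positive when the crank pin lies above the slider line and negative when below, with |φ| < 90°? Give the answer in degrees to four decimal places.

set_geometry: r = 14 mm, L = 211 mm, e = 17 mm; θ ← 0°
rotate_crank_by(-89°): θ ← 0° -89° = -89°
rotate_crank_by(-15°): θ ← -89° -15° = -104°
rotate_crank_by(-22°): θ ← -104° -22° = -126°
rotate_crank_by(+82°): θ ← -126° +82° = -44°
rotate_crank_by(+89°): θ ← -44° +89° = 45°
rotate_crank_by(+66°): θ ← 45° +66° = 111°
rotate_crank_by(+74°): θ ← 111° +74° = 185°
crank pin P = (r cos θ, r sin θ) = (-13.946726, -1.220180)
h = r sin θ − e = -1.220180 − 17 = -18.220180
sin φ = h / L = -18.220180 / 211 = -0.08635157
φ = arcsin(-0.08635157) = -4.953750°

-4.9537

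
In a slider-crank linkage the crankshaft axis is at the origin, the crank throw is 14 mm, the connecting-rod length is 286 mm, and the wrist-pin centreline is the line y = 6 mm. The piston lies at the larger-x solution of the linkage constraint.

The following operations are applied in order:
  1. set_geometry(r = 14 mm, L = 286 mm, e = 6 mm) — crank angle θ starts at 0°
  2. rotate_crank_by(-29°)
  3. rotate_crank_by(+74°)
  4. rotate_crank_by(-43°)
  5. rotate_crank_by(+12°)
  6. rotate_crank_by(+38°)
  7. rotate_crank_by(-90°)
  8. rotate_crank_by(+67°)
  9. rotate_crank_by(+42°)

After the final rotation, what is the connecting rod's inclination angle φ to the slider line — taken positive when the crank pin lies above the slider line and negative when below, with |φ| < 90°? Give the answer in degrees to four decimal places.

1.4500

set_geometry: r = 14 mm, L = 286 mm, e = 6 mm; θ ← 0°
rotate_crank_by(-29°): θ ← 0° -29° = -29°
rotate_crank_by(+74°): θ ← -29° +74° = 45°
rotate_crank_by(-43°): θ ← 45° -43° = 2°
rotate_crank_by(+12°): θ ← 2° +12° = 14°
rotate_crank_by(+38°): θ ← 14° +38° = 52°
rotate_crank_by(-90°): θ ← 52° -90° = -38°
rotate_crank_by(+67°): θ ← -38° +67° = 29°
rotate_crank_by(+42°): θ ← 29° +42° = 71°
crank pin P = (r cos θ, r sin θ) = (4.557954, 13.237260)
h = r sin θ − e = 13.237260 − 6 = 7.237260
sin φ = h / L = 7.237260 / 286 = 0.02530511
φ = arcsin(0.02530511) = 1.450031°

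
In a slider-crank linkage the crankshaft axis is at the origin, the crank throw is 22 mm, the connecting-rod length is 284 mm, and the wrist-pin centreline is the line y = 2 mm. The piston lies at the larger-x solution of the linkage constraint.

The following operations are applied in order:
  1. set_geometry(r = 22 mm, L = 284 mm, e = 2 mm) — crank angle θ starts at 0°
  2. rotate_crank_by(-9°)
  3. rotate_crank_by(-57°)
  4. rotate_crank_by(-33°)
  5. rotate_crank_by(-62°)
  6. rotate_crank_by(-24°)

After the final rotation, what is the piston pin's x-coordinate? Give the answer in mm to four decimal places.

262.0837

set_geometry: r = 22 mm, L = 284 mm, e = 2 mm; θ ← 0°
rotate_crank_by(-9°): θ ← 0° -9° = -9°
rotate_crank_by(-57°): θ ← -9° -57° = -66°
rotate_crank_by(-33°): θ ← -66° -33° = -99°
rotate_crank_by(-62°): θ ← -99° -62° = -161°
rotate_crank_by(-24°): θ ← -161° -24° = -185°
crank pin P = (r cos θ, r sin θ) = (-21.916283, 1.917426)
h = r sin θ − e = 1.917426 − 2 = -0.082574
x = r cos θ + √(L² − h²) = -21.916283 + √(80656.0 − 0.0068) = -21.916283 + 283.999988 = 262.083705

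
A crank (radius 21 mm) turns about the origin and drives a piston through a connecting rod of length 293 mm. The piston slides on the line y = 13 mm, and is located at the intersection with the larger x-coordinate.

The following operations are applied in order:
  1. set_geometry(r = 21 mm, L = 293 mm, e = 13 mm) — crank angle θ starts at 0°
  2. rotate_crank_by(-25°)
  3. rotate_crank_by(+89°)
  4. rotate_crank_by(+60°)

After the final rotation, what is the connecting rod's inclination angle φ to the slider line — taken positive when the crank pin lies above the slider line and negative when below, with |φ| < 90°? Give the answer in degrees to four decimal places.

0.8624

set_geometry: r = 21 mm, L = 293 mm, e = 13 mm; θ ← 0°
rotate_crank_by(-25°): θ ← 0° -25° = -25°
rotate_crank_by(+89°): θ ← -25° +89° = 64°
rotate_crank_by(+60°): θ ← 64° +60° = 124°
crank pin P = (r cos θ, r sin θ) = (-11.743051, 17.409789)
h = r sin θ − e = 17.409789 − 13 = 4.409789
sin φ = h / L = 4.409789 / 293 = 0.01505047
φ = arcsin(0.01505047) = 0.862361°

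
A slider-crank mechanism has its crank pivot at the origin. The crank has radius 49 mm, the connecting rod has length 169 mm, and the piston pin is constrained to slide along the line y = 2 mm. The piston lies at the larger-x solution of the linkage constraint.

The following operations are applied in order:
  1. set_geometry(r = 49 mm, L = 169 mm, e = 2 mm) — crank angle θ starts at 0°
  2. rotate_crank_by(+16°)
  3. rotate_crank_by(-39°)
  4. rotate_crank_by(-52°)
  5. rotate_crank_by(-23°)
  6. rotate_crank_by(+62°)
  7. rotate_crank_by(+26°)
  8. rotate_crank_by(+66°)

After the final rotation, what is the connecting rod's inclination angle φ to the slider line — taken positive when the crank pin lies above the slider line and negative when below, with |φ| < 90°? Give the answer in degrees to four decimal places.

set_geometry: r = 49 mm, L = 169 mm, e = 2 mm; θ ← 0°
rotate_crank_by(+16°): θ ← 0° +16° = 16°
rotate_crank_by(-39°): θ ← 16° -39° = -23°
rotate_crank_by(-52°): θ ← -23° -52° = -75°
rotate_crank_by(-23°): θ ← -75° -23° = -98°
rotate_crank_by(+62°): θ ← -98° +62° = -36°
rotate_crank_by(+26°): θ ← -36° +26° = -10°
rotate_crank_by(+66°): θ ← -10° +66° = 56°
crank pin P = (r cos θ, r sin θ) = (27.400452, 40.622841)
h = r sin θ − e = 40.622841 − 2 = 38.622841
sin φ = h / L = 38.622841 / 169 = 0.22853752
φ = arcsin(0.22853752) = 13.210985°

13.2110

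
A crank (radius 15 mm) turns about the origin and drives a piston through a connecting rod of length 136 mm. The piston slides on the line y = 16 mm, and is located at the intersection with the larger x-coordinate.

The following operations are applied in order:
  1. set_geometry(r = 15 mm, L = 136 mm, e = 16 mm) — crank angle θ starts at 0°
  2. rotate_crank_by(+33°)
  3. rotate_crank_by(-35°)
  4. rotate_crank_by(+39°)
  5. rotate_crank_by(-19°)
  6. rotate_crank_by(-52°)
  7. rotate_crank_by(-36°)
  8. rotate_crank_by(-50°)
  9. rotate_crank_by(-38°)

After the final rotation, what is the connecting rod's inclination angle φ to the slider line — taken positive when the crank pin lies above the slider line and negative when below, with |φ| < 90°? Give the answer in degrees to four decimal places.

set_geometry: r = 15 mm, L = 136 mm, e = 16 mm; θ ← 0°
rotate_crank_by(+33°): θ ← 0° +33° = 33°
rotate_crank_by(-35°): θ ← 33° -35° = -2°
rotate_crank_by(+39°): θ ← -2° +39° = 37°
rotate_crank_by(-19°): θ ← 37° -19° = 18°
rotate_crank_by(-52°): θ ← 18° -52° = -34°
rotate_crank_by(-36°): θ ← -34° -36° = -70°
rotate_crank_by(-50°): θ ← -70° -50° = -120°
rotate_crank_by(-38°): θ ← -120° -38° = -158°
crank pin P = (r cos θ, r sin θ) = (-13.907758, -5.619099)
h = r sin θ − e = -5.619099 − 16 = -21.619099
sin φ = h / L = -21.619099 / 136 = -0.15896396
φ = arcsin(-0.15896396) = -9.146766°

-9.1468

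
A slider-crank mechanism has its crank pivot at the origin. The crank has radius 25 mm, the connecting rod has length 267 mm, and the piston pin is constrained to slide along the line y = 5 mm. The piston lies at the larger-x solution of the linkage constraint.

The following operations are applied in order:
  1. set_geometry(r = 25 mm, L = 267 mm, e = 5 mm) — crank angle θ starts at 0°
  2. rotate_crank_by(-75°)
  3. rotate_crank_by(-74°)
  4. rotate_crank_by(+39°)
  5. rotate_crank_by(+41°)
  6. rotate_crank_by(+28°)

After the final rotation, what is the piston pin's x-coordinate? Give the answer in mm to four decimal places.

set_geometry: r = 25 mm, L = 267 mm, e = 5 mm; θ ← 0°
rotate_crank_by(-75°): θ ← 0° -75° = -75°
rotate_crank_by(-74°): θ ← -75° -74° = -149°
rotate_crank_by(+39°): θ ← -149° +39° = -110°
rotate_crank_by(+41°): θ ← -110° +41° = -69°
rotate_crank_by(+28°): θ ← -69° +28° = -41°
crank pin P = (r cos θ, r sin θ) = (18.867740, -16.401476)
h = r sin θ − e = -16.401476 − 5 = -21.401476
x = r cos θ + √(L² − h²) = 18.867740 + √(71289.0 − 458.0232) = 18.867740 + 266.140897 = 285.008636

285.0086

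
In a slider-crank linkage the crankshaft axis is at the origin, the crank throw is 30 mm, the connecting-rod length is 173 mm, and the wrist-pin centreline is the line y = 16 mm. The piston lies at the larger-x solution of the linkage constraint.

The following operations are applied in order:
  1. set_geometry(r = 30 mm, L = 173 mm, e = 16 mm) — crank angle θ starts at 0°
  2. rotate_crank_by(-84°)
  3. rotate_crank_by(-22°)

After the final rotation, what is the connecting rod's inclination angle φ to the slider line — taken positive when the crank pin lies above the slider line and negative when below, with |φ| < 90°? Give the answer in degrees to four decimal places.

-15.0213

set_geometry: r = 30 mm, L = 173 mm, e = 16 mm; θ ← 0°
rotate_crank_by(-84°): θ ← 0° -84° = -84°
rotate_crank_by(-22°): θ ← -84° -22° = -106°
crank pin P = (r cos θ, r sin θ) = (-8.269121, -28.837851)
h = r sin θ − e = -28.837851 − 16 = -44.837851
sin φ = h / L = -44.837851 / 173 = -0.25917833
φ = arcsin(-0.25917833) = -15.021313°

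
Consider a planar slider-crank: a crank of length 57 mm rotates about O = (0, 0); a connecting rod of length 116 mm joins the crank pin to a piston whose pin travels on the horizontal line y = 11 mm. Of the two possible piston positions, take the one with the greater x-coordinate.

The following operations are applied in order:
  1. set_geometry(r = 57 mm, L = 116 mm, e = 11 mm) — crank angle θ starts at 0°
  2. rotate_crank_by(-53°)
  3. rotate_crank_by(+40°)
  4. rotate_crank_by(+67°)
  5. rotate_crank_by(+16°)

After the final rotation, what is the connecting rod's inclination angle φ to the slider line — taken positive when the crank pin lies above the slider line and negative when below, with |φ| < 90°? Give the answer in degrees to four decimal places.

21.5257

set_geometry: r = 57 mm, L = 116 mm, e = 11 mm; θ ← 0°
rotate_crank_by(-53°): θ ← 0° -53° = -53°
rotate_crank_by(+40°): θ ← -53° +40° = -13°
rotate_crank_by(+67°): θ ← -13° +67° = 54°
rotate_crank_by(+16°): θ ← 54° +16° = 70°
crank pin P = (r cos θ, r sin θ) = (19.495148, 53.562479)
h = r sin θ − e = 53.562479 − 11 = 42.562479
sin φ = h / L = 42.562479 / 116 = 0.36691793
φ = arcsin(0.36691793) = 21.525663°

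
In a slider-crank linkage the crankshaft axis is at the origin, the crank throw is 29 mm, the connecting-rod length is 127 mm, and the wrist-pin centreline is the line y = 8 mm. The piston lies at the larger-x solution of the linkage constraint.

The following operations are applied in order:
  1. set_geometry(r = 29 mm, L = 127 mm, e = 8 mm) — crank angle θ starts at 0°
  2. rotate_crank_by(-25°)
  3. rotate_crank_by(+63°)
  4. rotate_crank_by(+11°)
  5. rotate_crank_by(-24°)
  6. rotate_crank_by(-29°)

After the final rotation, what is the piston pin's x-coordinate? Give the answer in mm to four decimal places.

155.5332

set_geometry: r = 29 mm, L = 127 mm, e = 8 mm; θ ← 0°
rotate_crank_by(-25°): θ ← 0° -25° = -25°
rotate_crank_by(+63°): θ ← -25° +63° = 38°
rotate_crank_by(+11°): θ ← 38° +11° = 49°
rotate_crank_by(-24°): θ ← 49° -24° = 25°
rotate_crank_by(-29°): θ ← 25° -29° = -4°
crank pin P = (r cos θ, r sin θ) = (28.929357, -2.022938)
h = r sin θ − e = -2.022938 − 8 = -10.022938
x = r cos θ + √(L² − h²) = 28.929357 + √(16129.0 − 100.4593) = 28.929357 + 126.603873 = 155.533231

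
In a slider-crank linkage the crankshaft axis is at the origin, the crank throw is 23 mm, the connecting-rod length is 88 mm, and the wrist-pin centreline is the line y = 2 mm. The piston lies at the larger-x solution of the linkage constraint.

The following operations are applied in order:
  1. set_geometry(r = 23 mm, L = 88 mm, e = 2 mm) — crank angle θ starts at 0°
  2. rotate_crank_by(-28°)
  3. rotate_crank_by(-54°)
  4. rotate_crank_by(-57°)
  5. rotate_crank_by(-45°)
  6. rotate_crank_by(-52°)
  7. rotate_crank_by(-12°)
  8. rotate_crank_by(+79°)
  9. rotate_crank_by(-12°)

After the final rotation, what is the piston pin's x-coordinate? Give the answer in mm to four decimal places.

set_geometry: r = 23 mm, L = 88 mm, e = 2 mm; θ ← 0°
rotate_crank_by(-28°): θ ← 0° -28° = -28°
rotate_crank_by(-54°): θ ← -28° -54° = -82°
rotate_crank_by(-57°): θ ← -82° -57° = -139°
rotate_crank_by(-45°): θ ← -139° -45° = -184°
rotate_crank_by(-52°): θ ← -184° -52° = -236°
rotate_crank_by(-12°): θ ← -236° -12° = -248°
rotate_crank_by(+79°): θ ← -248° +79° = -169°
rotate_crank_by(-12°): θ ← -169° -12° = -181°
crank pin P = (r cos θ, r sin θ) = (-22.996497, 0.401405)
h = r sin θ − e = 0.401405 − 2 = -1.598595
x = r cos θ + √(L² − h²) = -22.996497 + √(7744.0 − 2.5555) = -22.996497 + 87.985479 = 64.988982

64.9890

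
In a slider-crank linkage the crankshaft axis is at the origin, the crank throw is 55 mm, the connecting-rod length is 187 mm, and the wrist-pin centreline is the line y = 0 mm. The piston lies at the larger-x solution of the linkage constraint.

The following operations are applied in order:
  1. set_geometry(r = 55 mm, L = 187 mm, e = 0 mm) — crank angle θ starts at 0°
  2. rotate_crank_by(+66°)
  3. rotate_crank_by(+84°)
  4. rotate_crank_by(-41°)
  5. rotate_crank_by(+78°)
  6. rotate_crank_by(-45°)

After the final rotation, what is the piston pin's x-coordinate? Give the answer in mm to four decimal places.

140.5681

set_geometry: r = 55 mm, L = 187 mm, e = 0 mm; θ ← 0°
rotate_crank_by(+66°): θ ← 0° +66° = 66°
rotate_crank_by(+84°): θ ← 66° +84° = 150°
rotate_crank_by(-41°): θ ← 150° -41° = 109°
rotate_crank_by(+78°): θ ← 109° +78° = 187°
rotate_crank_by(-45°): θ ← 187° -45° = 142°
crank pin P = (r cos θ, r sin θ) = (-43.340591, 33.861381)
h = r sin θ − e = 33.861381 − 0 = 33.861381
x = r cos θ + √(L² − h²) = -43.340591 + √(34969.0 − 1146.5931) = -43.340591 + 183.908692 = 140.568100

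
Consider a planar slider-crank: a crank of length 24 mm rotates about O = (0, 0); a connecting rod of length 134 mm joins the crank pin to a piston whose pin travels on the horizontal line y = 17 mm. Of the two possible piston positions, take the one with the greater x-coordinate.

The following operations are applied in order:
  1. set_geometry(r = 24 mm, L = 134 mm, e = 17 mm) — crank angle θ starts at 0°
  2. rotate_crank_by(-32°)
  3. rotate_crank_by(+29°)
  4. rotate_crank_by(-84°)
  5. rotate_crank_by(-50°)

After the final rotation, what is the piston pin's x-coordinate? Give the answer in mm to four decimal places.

112.2265

set_geometry: r = 24 mm, L = 134 mm, e = 17 mm; θ ← 0°
rotate_crank_by(-32°): θ ← 0° -32° = -32°
rotate_crank_by(+29°): θ ← -32° +29° = -3°
rotate_crank_by(-84°): θ ← -3° -84° = -87°
rotate_crank_by(-50°): θ ← -87° -50° = -137°
crank pin P = (r cos θ, r sin θ) = (-17.552489, -16.367961)
h = r sin θ − e = -16.367961 − 17 = -33.367961
x = r cos θ + √(L² − h²) = -17.552489 + √(17956.0 − 1113.4208) = -17.552489 + 129.778963 = 112.226474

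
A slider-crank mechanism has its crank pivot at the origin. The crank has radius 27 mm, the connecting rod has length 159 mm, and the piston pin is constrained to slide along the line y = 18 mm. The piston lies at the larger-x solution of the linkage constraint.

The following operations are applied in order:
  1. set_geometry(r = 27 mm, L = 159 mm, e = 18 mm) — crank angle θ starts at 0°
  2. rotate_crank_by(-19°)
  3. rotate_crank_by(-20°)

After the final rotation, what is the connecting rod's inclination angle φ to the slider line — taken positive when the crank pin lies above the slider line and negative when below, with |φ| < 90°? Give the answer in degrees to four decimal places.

-12.7133

set_geometry: r = 27 mm, L = 159 mm, e = 18 mm; θ ← 0°
rotate_crank_by(-19°): θ ← 0° -19° = -19°
rotate_crank_by(-20°): θ ← -19° -20° = -39°
crank pin P = (r cos θ, r sin θ) = (20.982941, -16.991651)
h = r sin θ − e = -16.991651 − 18 = -34.991651
sin φ = h / L = -34.991651 / 159 = -0.22007327
φ = arcsin(-0.22007327) = -12.713337°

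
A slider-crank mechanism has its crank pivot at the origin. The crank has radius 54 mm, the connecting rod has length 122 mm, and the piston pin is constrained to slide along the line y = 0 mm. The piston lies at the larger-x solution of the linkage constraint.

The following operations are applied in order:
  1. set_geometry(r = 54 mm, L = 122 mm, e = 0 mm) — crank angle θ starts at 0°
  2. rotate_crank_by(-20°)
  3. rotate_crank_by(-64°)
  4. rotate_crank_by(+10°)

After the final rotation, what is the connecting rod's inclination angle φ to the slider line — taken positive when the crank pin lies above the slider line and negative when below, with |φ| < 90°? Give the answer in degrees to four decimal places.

-25.1808

set_geometry: r = 54 mm, L = 122 mm, e = 0 mm; θ ← 0°
rotate_crank_by(-20°): θ ← 0° -20° = -20°
rotate_crank_by(-64°): θ ← -20° -64° = -84°
rotate_crank_by(+10°): θ ← -84° +10° = -74°
crank pin P = (r cos θ, r sin θ) = (14.884417, -51.908132)
h = r sin θ − e = -51.908132 − 0 = -51.908132
sin φ = h / L = -51.908132 / 122 = -0.42547649
φ = arcsin(-0.42547649) = -25.180827°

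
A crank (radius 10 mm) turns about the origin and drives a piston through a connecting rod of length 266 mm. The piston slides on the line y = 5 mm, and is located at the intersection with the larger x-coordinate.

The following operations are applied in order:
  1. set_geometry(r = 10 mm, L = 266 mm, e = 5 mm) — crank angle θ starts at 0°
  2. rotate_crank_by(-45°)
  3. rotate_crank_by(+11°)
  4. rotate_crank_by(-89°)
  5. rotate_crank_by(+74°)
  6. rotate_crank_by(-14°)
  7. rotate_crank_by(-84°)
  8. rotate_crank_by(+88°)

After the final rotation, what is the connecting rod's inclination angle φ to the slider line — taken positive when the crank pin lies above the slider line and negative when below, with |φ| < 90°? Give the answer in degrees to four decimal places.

set_geometry: r = 10 mm, L = 266 mm, e = 5 mm; θ ← 0°
rotate_crank_by(-45°): θ ← 0° -45° = -45°
rotate_crank_by(+11°): θ ← -45° +11° = -34°
rotate_crank_by(-89°): θ ← -34° -89° = -123°
rotate_crank_by(+74°): θ ← -123° +74° = -49°
rotate_crank_by(-14°): θ ← -49° -14° = -63°
rotate_crank_by(-84°): θ ← -63° -84° = -147°
rotate_crank_by(+88°): θ ← -147° +88° = -59°
crank pin P = (r cos θ, r sin θ) = (5.150381, -8.571673)
h = r sin θ − e = -8.571673 − 5 = -13.571673
sin φ = h / L = -13.571673 / 266 = -0.05102133
φ = arcsin(-0.05102133) = -2.924577°

-2.9246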